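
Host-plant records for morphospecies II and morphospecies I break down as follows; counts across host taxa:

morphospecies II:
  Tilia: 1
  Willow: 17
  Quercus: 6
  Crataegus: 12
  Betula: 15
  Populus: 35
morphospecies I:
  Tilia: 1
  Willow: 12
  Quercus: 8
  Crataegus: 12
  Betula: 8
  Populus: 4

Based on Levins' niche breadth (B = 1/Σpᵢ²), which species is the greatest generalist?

morphospecies I

Proportions for morphospecies II (n=86): 1/86=0.0116, 17/86=0.1977, 6/86=0.0698, 12/86=0.1395, 15/86=0.1744, 35/86=0.4070
Proportions for morphospecies I (n=45): 1/45=0.0222, 12/45=0.2667, 8/45=0.1778, 12/45=0.2667, 8/45=0.1778, 4/45=0.0889
Σp_IIᵢ² = 0.0116² + 0.1977² + 0.0698² + 0.1395² + 0.1744² + 0.4070² = 0.000135 + 0.039085 + 0.004872 + 0.019460 + 0.030415 + 0.165649 = 0.259616
B_II = 1 / 0.259616 = 3.8518
Σp_Iᵢ² = 0.0222² + 0.2667² + 0.1778² + 0.2667² + 0.1778² + 0.0889² = 0.000493 + 0.071129 + 0.031613 + 0.071129 + 0.031613 + 0.007903 = 0.213880
B_I = 1 / 0.213880 = 4.6755
Highest B → broadest niche (most generalist): morphospecies I (B = 4.68).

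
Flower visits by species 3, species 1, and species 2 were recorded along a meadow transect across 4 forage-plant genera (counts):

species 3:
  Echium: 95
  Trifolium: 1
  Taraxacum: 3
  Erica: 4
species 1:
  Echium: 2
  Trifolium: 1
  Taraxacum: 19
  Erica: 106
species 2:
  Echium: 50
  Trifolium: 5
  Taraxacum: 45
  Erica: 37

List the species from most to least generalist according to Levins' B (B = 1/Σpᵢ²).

species 2 > species 1 > species 3

Proportions for species 3 (n=103): 95/103=0.9223, 1/103=0.0097, 3/103=0.0291, 4/103=0.0388
Proportions for species 1 (n=128): 2/128=0.0156, 1/128=0.0078, 19/128=0.1484, 106/128=0.8281
Proportions for species 2 (n=137): 50/137=0.3650, 5/137=0.0365, 45/137=0.3285, 37/137=0.2701
Σp_3ᵢ² = 0.9223² + 0.0097² + 0.0291² + 0.0388² = 0.850637 + 0.000094 + 0.000847 + 0.001505 = 0.853083
B_3 = 1 / 0.853083 = 1.1722
Σp_1ᵢ² = 0.0156² + 0.0078² + 0.1484² + 0.8281² = 0.000243 + 0.000061 + 0.022023 + 0.685750 = 0.708077
B_1 = 1 / 0.708077 = 1.4123
Σp_2ᵢ² = 0.3650² + 0.0365² + 0.3285² + 0.2701² = 0.133225 + 0.001332 + 0.107912 + 0.072954 = 0.315423
B_2 = 1 / 0.315423 = 3.1703
Ranking by B (broadest → narrowest): species 2 (3.17) > species 1 (1.41) > species 3 (1.17)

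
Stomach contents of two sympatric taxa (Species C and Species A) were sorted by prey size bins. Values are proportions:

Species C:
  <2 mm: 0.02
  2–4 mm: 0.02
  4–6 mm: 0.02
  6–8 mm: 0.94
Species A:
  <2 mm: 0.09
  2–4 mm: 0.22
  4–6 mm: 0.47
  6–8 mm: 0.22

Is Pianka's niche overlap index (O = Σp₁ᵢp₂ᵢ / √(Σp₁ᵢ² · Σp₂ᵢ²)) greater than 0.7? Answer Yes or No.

No

Σ p₁ᵢp₂ᵢ = 0.0018 + 0.0044 + 0.0094 + 0.2068 = 0.2224
Σp_1ᵢ² = 0.02² + 0.02² + 0.02² + 0.94² = 0.0004 + 0.0004 + 0.0004 + 0.8836 = 0.8848
Σp_2ᵢ² = 0.09² + 0.22² + 0.47² + 0.22² = 0.0081 + 0.0484 + 0.2209 + 0.0484 = 0.3258
O = 0.2224 / √(0.8848 × 0.3258) = 0.2224 / 0.53691 = 0.4142
O = 0.4142 < 0.7 → No.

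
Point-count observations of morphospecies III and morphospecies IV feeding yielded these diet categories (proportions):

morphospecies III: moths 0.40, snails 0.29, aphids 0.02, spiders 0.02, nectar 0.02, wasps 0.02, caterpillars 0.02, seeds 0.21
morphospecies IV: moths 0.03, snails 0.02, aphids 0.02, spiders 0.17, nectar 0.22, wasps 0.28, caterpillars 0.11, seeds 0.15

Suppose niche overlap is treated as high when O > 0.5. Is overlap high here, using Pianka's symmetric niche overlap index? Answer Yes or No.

No

Σ p₁ᵢp₂ᵢ = 0.0120 + 0.0058 + 0.0004 + 0.0034 + 0.0044 + 0.0056 + 0.0022 + 0.0315 = 0.0653
Σp_1ᵢ² = 0.40² + 0.29² + 0.02² + 0.02² + 0.02² + 0.02² + 0.02² + 0.21² = 0.1600 + 0.0841 + 0.0004 + 0.0004 + 0.0004 + 0.0004 + 0.0004 + 0.0441 = 0.2902
Σp_2ᵢ² = 0.03² + 0.02² + 0.02² + 0.17² + 0.22² + 0.28² + 0.11² + 0.15² = 0.0009 + 0.0004 + 0.0004 + 0.0289 + 0.0484 + 0.0784 + 0.0121 + 0.0225 = 0.1920
O = 0.0653 / √(0.2902 × 0.1920) = 0.0653 / 0.23605 = 0.2766
O = 0.2766 < 0.5 → No.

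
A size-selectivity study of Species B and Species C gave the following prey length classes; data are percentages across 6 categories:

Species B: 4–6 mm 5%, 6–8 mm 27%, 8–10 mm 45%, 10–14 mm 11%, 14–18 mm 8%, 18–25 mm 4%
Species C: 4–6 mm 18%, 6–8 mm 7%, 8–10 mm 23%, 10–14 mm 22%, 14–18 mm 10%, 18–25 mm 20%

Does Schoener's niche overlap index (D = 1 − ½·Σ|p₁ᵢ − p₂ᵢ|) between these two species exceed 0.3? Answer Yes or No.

Yes

Convert percentages to proportions (divide by 100).
Σ|p₁ᵢ − p₂ᵢ| = 0.13 + 0.20 + 0.22 + 0.11 + 0.02 + 0.16 = 0.84
D = 1 − ½ × 0.84 = 1 − 0.420 = 0.5800
D = 0.5800 > 0.3 → Yes.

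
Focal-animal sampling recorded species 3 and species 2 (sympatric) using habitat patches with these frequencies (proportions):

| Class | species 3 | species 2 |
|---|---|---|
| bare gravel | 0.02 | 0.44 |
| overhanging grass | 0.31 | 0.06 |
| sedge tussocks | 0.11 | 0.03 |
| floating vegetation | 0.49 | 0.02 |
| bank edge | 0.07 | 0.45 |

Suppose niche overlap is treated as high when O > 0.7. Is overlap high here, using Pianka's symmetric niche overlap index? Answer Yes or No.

No

Σ p₁ᵢp₂ᵢ = 0.0088 + 0.0186 + 0.0033 + 0.0098 + 0.0315 = 0.0720
Σp_1ᵢ² = 0.02² + 0.31² + 0.11² + 0.49² + 0.07² = 0.0004 + 0.0961 + 0.0121 + 0.2401 + 0.0049 = 0.3536
Σp_2ᵢ² = 0.44² + 0.06² + 0.03² + 0.02² + 0.45² = 0.1936 + 0.0036 + 0.0009 + 0.0004 + 0.2025 = 0.4010
O = 0.0720 / √(0.3536 × 0.4010) = 0.0720 / 0.37655 = 0.1912
O = 0.1912 < 0.7 → No.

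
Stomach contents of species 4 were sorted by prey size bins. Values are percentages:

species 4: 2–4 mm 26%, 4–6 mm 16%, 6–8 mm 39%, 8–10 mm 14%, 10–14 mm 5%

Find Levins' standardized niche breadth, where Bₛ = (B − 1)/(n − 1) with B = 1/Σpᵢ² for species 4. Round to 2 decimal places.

0.68

Convert percentages to proportions (divide by 100).
Σpᵢ² = 0.26² + 0.16² + 0.39² + 0.14² + 0.05² = 0.0676 + 0.0256 + 0.1521 + 0.0196 + 0.0025 = 0.2674
B = 1 / 0.2674 = 3.7397
Bₛ = (B − 1)/(n − 1) = (3.7397 − 1)/(5 − 1) = 2.7397/4 = 0.6849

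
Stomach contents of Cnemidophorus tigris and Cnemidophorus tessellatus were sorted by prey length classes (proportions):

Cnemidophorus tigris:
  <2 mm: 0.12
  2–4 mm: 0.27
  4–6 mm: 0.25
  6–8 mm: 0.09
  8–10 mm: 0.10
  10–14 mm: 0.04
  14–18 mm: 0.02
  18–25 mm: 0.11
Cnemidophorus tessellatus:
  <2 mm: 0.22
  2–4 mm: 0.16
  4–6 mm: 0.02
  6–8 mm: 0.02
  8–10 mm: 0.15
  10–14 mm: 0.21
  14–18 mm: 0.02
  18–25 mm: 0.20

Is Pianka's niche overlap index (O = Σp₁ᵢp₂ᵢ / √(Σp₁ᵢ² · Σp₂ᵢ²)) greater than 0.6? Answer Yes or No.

Yes

Σ p₁ᵢp₂ᵢ = 0.0264 + 0.0432 + 0.0050 + 0.0018 + 0.0150 + 0.0084 + 0.0004 + 0.0220 = 0.1222
Σp_1ᵢ² = 0.12² + 0.27² + 0.25² + 0.09² + 0.10² + 0.04² + 0.02² + 0.11² = 0.0144 + 0.0729 + 0.0625 + 0.0081 + 0.0100 + 0.0016 + 0.0004 + 0.0121 = 0.1820
Σp_2ᵢ² = 0.22² + 0.16² + 0.02² + 0.02² + 0.15² + 0.21² + 0.02² + 0.20² = 0.0484 + 0.0256 + 0.0004 + 0.0004 + 0.0225 + 0.0441 + 0.0004 + 0.0400 = 0.1818
O = 0.1222 / √(0.1820 × 0.1818) = 0.1222 / 0.18190 = 0.6718
O = 0.6718 > 0.6 → Yes.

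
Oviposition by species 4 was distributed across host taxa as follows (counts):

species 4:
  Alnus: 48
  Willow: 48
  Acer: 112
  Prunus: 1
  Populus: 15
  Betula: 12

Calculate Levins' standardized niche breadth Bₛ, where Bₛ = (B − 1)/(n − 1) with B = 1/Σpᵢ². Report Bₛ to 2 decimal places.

0.44

Proportions for species 4 (n=236): 48/236=0.2034, 48/236=0.2034, 112/236=0.4746, 1/236=0.0042, 15/236=0.0636, 12/236=0.0508
Σpᵢ² = 0.2034² + 0.2034² + 0.4746² + 0.0042² + 0.0636² + 0.0508² = 0.041372 + 0.041372 + 0.225245 + 0.000018 + 0.004045 + 0.002581 = 0.314633
B = 1 / 0.314633 = 3.1783
Bₛ = (B − 1)/(n − 1) = (3.1783 − 1)/(6 − 1) = 2.1783/5 = 0.4357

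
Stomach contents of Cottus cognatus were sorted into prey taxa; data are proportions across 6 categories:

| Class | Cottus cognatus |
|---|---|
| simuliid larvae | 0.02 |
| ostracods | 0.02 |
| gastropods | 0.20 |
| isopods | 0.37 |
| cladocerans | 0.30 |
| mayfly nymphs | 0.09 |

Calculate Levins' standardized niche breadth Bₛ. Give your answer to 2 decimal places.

Σpᵢ² = 0.02² + 0.02² + 0.20² + 0.37² + 0.30² + 0.09² = 0.0004 + 0.0004 + 0.0400 + 0.1369 + 0.0900 + 0.0081 = 0.2758
B = 1 / 0.2758 = 3.6258
Bₛ = (B − 1)/(n − 1) = (3.6258 − 1)/(6 − 1) = 2.6258/5 = 0.5252

0.53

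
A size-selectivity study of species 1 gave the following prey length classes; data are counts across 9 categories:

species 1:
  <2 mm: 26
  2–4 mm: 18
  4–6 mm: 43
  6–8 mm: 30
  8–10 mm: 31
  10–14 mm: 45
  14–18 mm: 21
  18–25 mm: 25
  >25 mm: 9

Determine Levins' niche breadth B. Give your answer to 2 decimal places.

Proportions for species 1 (n=248): 26/248=0.1048, 18/248=0.0726, 43/248=0.1734, 30/248=0.1210, 31/248=0.1250, 45/248=0.1815, 21/248=0.0847, 25/248=0.1008, 9/248=0.0363
Σpᵢ² = 0.1048² + 0.0726² + 0.1734² + 0.1210² + 0.1250² + 0.1815² + 0.0847² + 0.1008² + 0.0363² = 0.010983 + 0.005271 + 0.030068 + 0.014641 + 0.015625 + 0.032942 + 0.007174 + 0.010161 + 0.001318 = 0.128183
B = 1 / 0.128183 = 7.8013

7.80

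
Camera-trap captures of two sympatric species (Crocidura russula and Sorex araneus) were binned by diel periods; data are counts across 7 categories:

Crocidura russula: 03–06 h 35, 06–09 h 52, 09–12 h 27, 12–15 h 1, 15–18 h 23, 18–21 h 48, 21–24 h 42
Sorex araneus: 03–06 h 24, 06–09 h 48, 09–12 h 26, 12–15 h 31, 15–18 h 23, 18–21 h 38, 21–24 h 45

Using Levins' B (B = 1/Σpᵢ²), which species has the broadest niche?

Sorex araneus

Proportions for Crocidura russula (n=228): 35/228=0.1535, 52/228=0.2281, 27/228=0.1184, 1/228=0.0044, 23/228=0.1009, 48/228=0.2105, 42/228=0.1842
Proportions for Sorex araneus (n=235): 24/235=0.1021, 48/235=0.2043, 26/235=0.1106, 31/235=0.1319, 23/235=0.0979, 38/235=0.1617, 45/235=0.1915
Σp_russᵢ² = 0.1535² + 0.2281² + 0.1184² + 0.0044² + 0.1009² + 0.2105² + 0.1842² = 0.023562 + 0.052030 + 0.014019 + 0.000019 + 0.010181 + 0.044310 + 0.033930 = 0.178051
B_russ = 1 / 0.178051 = 5.6164
Σp_aranᵢ² = 0.1021² + 0.2043² + 0.1106² + 0.1319² + 0.0979² + 0.1617² + 0.1915² = 0.010424 + 0.041738 + 0.012232 + 0.017398 + 0.009584 + 0.026147 + 0.036672 = 0.154195
B_aran = 1 / 0.154195 = 6.4853
Highest B → broadest niche (most generalist): Sorex araneus (B = 6.49).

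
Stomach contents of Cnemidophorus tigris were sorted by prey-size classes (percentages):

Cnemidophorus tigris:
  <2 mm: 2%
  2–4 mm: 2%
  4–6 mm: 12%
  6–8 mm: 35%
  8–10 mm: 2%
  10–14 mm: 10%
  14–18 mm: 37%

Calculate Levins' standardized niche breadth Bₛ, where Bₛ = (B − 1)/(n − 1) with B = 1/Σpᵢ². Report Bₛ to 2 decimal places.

Convert percentages to proportions (divide by 100).
Σpᵢ² = 0.02² + 0.02² + 0.12² + 0.35² + 0.02² + 0.10² + 0.37² = 0.0004 + 0.0004 + 0.0144 + 0.1225 + 0.0004 + 0.0100 + 0.1369 = 0.2850
B = 1 / 0.2850 = 3.5088
Bₛ = (B − 1)/(n − 1) = (3.5088 − 1)/(7 − 1) = 2.5088/6 = 0.4181

0.42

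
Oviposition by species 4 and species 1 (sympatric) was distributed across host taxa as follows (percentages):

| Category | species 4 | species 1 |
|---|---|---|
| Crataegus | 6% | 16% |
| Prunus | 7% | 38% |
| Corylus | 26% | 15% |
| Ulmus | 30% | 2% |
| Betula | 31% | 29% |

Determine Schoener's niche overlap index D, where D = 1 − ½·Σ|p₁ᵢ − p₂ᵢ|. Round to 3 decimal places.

0.590

Convert percentages to proportions (divide by 100).
Σ|p₁ᵢ − p₂ᵢ| = 0.10 + 0.31 + 0.11 + 0.28 + 0.02 = 0.82
D = 1 − ½ × 0.82 = 1 − 0.410 = 0.59000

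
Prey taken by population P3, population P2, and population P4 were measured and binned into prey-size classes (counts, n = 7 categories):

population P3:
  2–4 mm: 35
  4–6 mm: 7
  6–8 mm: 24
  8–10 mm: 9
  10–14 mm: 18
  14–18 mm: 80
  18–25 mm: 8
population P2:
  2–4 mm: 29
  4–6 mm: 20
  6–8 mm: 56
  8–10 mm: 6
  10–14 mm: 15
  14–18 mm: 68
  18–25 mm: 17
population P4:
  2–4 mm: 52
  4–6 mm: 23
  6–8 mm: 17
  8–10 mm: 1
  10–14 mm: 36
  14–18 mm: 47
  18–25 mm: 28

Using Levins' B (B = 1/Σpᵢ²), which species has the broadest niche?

population P4

Proportions for population P3 (n=181): 35/181=0.1934, 7/181=0.0387, 24/181=0.1326, 9/181=0.0497, 18/181=0.0994, 80/181=0.4420, 8/181=0.0442
Proportions for population P2 (n=211): 29/211=0.1374, 20/211=0.0948, 56/211=0.2654, 6/211=0.0284, 15/211=0.0711, 68/211=0.3223, 17/211=0.0806
Proportions for population P4 (n=204): 52/204=0.2549, 23/204=0.1127, 17/204=0.0833, 1/204=0.0049, 36/204=0.1765, 47/204=0.2304, 28/204=0.1373
Σp_P3ᵢ² = 0.1934² + 0.0387² + 0.1326² + 0.0497² + 0.0994² + 0.4420² + 0.0442² = 0.037404 + 0.001498 + 0.017583 + 0.002470 + 0.009880 + 0.195364 + 0.001954 = 0.266153
B_P3 = 1 / 0.266153 = 3.7572
Σp_P2ᵢ² = 0.1374² + 0.0948² + 0.2654² + 0.0284² + 0.0711² + 0.3223² + 0.0806² = 0.018879 + 0.008987 + 0.070437 + 0.000807 + 0.005055 + 0.103877 + 0.006496 = 0.214538
B_P2 = 1 / 0.214538 = 4.6612
Σp_P4ᵢ² = 0.2549² + 0.1127² + 0.0833² + 0.0049² + 0.1765² + 0.2304² + 0.1373² = 0.064974 + 0.012701 + 0.006939 + 0.000024 + 0.031152 + 0.053084 + 0.018851 = 0.187725
B_P4 = 1 / 0.187725 = 5.3269
Highest B → broadest niche (most generalist): population P4 (B = 5.33).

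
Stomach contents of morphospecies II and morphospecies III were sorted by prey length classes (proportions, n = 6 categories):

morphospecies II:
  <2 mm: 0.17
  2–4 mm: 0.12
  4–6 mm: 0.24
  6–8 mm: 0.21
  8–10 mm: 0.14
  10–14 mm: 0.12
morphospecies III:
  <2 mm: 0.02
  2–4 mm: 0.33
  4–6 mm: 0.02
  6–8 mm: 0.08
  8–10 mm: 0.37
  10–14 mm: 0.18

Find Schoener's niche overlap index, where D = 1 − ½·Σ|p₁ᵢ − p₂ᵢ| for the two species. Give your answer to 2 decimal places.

Σ|p₁ᵢ − p₂ᵢ| = 0.15 + 0.21 + 0.22 + 0.13 + 0.23 + 0.06 = 1.00
D = 1 − ½ × 1.00 = 1 − 0.500 = 0.5000

0.50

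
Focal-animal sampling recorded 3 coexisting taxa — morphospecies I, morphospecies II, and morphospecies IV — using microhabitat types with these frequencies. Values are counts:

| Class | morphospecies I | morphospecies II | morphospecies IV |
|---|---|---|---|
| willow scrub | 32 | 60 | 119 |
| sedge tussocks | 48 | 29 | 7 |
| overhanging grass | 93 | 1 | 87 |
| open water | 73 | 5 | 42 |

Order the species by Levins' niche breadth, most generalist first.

morphospecies I > morphospecies IV > morphospecies II

Proportions for morphospecies I (n=246): 32/246=0.1301, 48/246=0.1951, 93/246=0.3780, 73/246=0.2967
Proportions for morphospecies II (n=95): 60/95=0.6316, 29/95=0.3053, 1/95=0.0105, 5/95=0.0526
Proportions for morphospecies IV (n=255): 119/255=0.4667, 7/255=0.0275, 87/255=0.3412, 42/255=0.1647
Σp_Iᵢ² = 0.1301² + 0.1951² + 0.3780² + 0.2967² = 0.016926 + 0.038064 + 0.142884 + 0.088031 = 0.285905
B_I = 1 / 0.285905 = 3.4977
Σp_IIᵢ² = 0.6316² + 0.3053² + 0.0105² + 0.0526² = 0.398919 + 0.093208 + 0.000110 + 0.002767 = 0.495004
B_II = 1 / 0.495004 = 2.0202
Σp_IVᵢ² = 0.4667² + 0.0275² + 0.3412² + 0.1647² = 0.217809 + 0.000756 + 0.116417 + 0.027126 = 0.362108
B_IV = 1 / 0.362108 = 2.7616
Ranking by B (broadest → narrowest): morphospecies I (3.50) > morphospecies IV (2.76) > morphospecies II (2.02)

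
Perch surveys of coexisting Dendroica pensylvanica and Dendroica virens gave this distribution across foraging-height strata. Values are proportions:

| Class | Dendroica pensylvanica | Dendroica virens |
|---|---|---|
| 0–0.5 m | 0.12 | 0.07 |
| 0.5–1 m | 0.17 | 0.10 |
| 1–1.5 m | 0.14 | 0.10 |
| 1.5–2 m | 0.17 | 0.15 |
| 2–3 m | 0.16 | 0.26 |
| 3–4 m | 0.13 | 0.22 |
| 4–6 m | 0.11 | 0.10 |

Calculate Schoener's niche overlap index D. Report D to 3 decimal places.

0.810

Σ|p₁ᵢ − p₂ᵢ| = 0.05 + 0.07 + 0.04 + 0.02 + 0.10 + 0.09 + 0.01 = 0.38
D = 1 − ½ × 0.38 = 1 − 0.190 = 0.81000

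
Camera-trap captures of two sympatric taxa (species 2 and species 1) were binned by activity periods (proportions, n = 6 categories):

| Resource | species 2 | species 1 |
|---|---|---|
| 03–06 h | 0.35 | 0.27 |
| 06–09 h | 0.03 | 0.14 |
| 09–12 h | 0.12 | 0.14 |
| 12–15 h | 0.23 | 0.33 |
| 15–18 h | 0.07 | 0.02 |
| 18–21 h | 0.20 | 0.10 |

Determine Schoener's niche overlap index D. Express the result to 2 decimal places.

0.77

Σ|p₁ᵢ − p₂ᵢ| = 0.08 + 0.11 + 0.02 + 0.10 + 0.05 + 0.10 = 0.46
D = 1 − ½ × 0.46 = 1 − 0.230 = 0.7700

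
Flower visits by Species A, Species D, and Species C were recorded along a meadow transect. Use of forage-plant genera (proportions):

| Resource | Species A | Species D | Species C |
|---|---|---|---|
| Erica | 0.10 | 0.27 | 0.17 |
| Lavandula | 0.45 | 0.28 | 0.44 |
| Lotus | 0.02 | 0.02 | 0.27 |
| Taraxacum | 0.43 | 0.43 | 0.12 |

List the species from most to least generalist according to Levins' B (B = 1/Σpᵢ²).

Σp_Aᵢ² = 0.10² + 0.45² + 0.02² + 0.43² = 0.0100 + 0.2025 + 0.0004 + 0.1849 = 0.3978
B_A = 1 / 0.3978 = 2.5138
Σp_Dᵢ² = 0.27² + 0.28² + 0.02² + 0.43² = 0.0729 + 0.0784 + 0.0004 + 0.1849 = 0.3366
B_D = 1 / 0.3366 = 2.9709
Σp_Cᵢ² = 0.17² + 0.44² + 0.27² + 0.12² = 0.0289 + 0.1936 + 0.0729 + 0.0144 = 0.3098
B_C = 1 / 0.3098 = 3.2279
Ranking by B (broadest → narrowest): Species C (3.23) > Species D (2.97) > Species A (2.51)

Species C > Species D > Species A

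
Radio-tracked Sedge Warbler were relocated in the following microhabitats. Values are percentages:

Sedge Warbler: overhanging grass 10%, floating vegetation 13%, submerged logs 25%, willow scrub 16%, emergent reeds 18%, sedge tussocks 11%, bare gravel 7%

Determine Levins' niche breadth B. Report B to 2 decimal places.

6.08

Convert percentages to proportions (divide by 100).
Σpᵢ² = 0.10² + 0.13² + 0.25² + 0.16² + 0.18² + 0.11² + 0.07² = 0.0100 + 0.0169 + 0.0625 + 0.0256 + 0.0324 + 0.0121 + 0.0049 = 0.1644
B = 1 / 0.1644 = 6.0827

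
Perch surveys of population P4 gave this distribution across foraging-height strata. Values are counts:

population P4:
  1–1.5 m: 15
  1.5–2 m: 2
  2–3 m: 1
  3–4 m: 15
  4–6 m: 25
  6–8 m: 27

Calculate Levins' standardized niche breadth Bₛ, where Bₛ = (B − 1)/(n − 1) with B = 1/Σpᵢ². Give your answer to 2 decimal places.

Proportions for population P4 (n=85): 15/85=0.1765, 2/85=0.0235, 1/85=0.0118, 15/85=0.1765, 25/85=0.2941, 27/85=0.3176
Σpᵢ² = 0.1765² + 0.0235² + 0.0118² + 0.1765² + 0.2941² + 0.3176² = 0.031152 + 0.000552 + 0.000139 + 0.031152 + 0.086495 + 0.100870 = 0.250360
B = 1 / 0.250360 = 3.9942
Bₛ = (B − 1)/(n − 1) = (3.9942 − 1)/(6 − 1) = 2.9942/5 = 0.5988

0.60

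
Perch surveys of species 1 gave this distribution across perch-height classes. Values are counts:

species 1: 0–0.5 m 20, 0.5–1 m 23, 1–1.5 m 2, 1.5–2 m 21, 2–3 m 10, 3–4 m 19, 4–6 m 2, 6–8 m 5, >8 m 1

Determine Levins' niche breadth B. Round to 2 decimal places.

5.69

Proportions for species 1 (n=103): 20/103=0.1942, 23/103=0.2233, 2/103=0.0194, 21/103=0.2039, 10/103=0.0971, 19/103=0.1845, 2/103=0.0194, 5/103=0.0485, 1/103=0.0097
Σpᵢ² = 0.1942² + 0.2233² + 0.0194² + 0.2039² + 0.0971² + 0.1845² + 0.0194² + 0.0485² + 0.0097² = 0.037714 + 0.049863 + 0.000376 + 0.041575 + 0.009428 + 0.034040 + 0.000376 + 0.002352 + 0.000094 = 0.175818
B = 1 / 0.175818 = 5.6877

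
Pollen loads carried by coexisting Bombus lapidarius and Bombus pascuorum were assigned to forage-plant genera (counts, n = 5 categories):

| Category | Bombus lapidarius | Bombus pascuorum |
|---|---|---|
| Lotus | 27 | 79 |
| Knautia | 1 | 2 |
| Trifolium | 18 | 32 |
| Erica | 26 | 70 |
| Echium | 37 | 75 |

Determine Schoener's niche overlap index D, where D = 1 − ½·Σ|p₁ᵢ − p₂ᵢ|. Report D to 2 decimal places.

0.91

Proportions for Bombus lapidarius (n=109): 27/109=0.2477, 1/109=0.0092, 18/109=0.1651, 26/109=0.2385, 37/109=0.3394
Proportions for Bombus pascuorum (n=258): 79/258=0.3062, 2/258=0.0078, 32/258=0.1240, 70/258=0.2713, 75/258=0.2907
Σ|p₁ᵢ − p₂ᵢ| = 0.0585 + 0.0014 + 0.0411 + 0.0328 + 0.0487 = 0.1825
D = 1 − ½ × 0.1825 = 1 − 0.09125 = 0.90875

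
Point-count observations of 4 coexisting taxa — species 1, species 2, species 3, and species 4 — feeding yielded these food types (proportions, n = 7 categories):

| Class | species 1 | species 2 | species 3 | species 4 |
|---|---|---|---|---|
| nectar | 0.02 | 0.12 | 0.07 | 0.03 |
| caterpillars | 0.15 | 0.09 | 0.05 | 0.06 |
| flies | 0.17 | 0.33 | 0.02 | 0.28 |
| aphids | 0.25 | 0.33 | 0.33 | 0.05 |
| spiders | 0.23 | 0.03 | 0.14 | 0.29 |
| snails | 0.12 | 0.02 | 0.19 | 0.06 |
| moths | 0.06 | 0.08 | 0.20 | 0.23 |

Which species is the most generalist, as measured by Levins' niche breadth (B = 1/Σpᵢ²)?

species 1

Σp_1ᵢ² = 0.02² + 0.15² + 0.17² + 0.25² + 0.23² + 0.12² + 0.06² = 0.0004 + 0.0225 + 0.0289 + 0.0625 + 0.0529 + 0.0144 + 0.0036 = 0.1852
B_1 = 1 / 0.1852 = 5.3996
Σp_2ᵢ² = 0.12² + 0.09² + 0.33² + 0.33² + 0.03² + 0.02² + 0.08² = 0.0144 + 0.0081 + 0.1089 + 0.1089 + 0.0009 + 0.0004 + 0.0064 = 0.2480
B_2 = 1 / 0.2480 = 4.0323
Σp_3ᵢ² = 0.07² + 0.05² + 0.02² + 0.33² + 0.14² + 0.19² + 0.20² = 0.0049 + 0.0025 + 0.0004 + 0.1089 + 0.0196 + 0.0361 + 0.0400 = 0.2124
B_3 = 1 / 0.2124 = 4.7081
Σp_4ᵢ² = 0.03² + 0.06² + 0.28² + 0.05² + 0.29² + 0.06² + 0.23² = 0.0009 + 0.0036 + 0.0784 + 0.0025 + 0.0841 + 0.0036 + 0.0529 = 0.2260
B_4 = 1 / 0.2260 = 4.4248
Highest B → broadest niche (most generalist): species 1 (B = 5.40).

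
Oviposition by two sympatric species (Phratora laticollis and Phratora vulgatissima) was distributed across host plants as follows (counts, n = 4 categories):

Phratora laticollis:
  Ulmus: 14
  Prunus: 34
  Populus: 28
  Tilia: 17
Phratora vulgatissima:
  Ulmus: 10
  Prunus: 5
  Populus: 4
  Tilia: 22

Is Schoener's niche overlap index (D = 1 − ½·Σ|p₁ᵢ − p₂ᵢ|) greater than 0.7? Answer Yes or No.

Proportions for Phratora laticollis (n=93): 14/93=0.1505, 34/93=0.3656, 28/93=0.3011, 17/93=0.1828
Proportions for Phratora vulgatissima (n=41): 10/41=0.2439, 5/41=0.1220, 4/41=0.0976, 22/41=0.5366
Σ|p₁ᵢ − p₂ᵢ| = 0.0934 + 0.2436 + 0.2035 + 0.3538 = 0.8943
D = 1 − ½ × 0.8943 = 1 − 0.44715 = 0.55285
D = 0.55285 < 0.7 → No.

No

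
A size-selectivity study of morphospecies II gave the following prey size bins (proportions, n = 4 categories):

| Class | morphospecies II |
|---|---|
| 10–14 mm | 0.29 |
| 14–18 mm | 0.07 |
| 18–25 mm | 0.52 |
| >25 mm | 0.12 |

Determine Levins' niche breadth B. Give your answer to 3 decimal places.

Σpᵢ² = 0.29² + 0.07² + 0.52² + 0.12² = 0.0841 + 0.0049 + 0.2704 + 0.0144 = 0.3738
B = 1 / 0.3738 = 2.67523

2.675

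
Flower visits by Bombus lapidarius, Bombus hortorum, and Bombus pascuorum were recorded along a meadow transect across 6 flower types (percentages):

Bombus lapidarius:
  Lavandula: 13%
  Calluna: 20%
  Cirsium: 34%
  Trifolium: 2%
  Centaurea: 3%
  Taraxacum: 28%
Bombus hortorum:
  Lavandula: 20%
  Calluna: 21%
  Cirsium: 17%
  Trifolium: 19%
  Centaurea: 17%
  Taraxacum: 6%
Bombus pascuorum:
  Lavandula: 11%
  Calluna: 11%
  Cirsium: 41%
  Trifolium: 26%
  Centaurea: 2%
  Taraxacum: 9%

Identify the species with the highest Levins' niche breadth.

Bombus hortorum

Convert percentages to proportions (divide by 100).
Σp_lapiᵢ² = 0.13² + 0.20² + 0.34² + 0.02² + 0.03² + 0.28² = 0.0169 + 0.0400 + 0.1156 + 0.0004 + 0.0009 + 0.0784 = 0.2522
B_lapi = 1 / 0.2522 = 3.9651
Σp_hortᵢ² = 0.20² + 0.21² + 0.17² + 0.19² + 0.17² + 0.06² = 0.0400 + 0.0441 + 0.0289 + 0.0361 + 0.0289 + 0.0036 = 0.1816
B_hort = 1 / 0.1816 = 5.5066
Σp_pascᵢ² = 0.11² + 0.11² + 0.41² + 0.26² + 0.02² + 0.09² = 0.0121 + 0.0121 + 0.1681 + 0.0676 + 0.0004 + 0.0081 = 0.2684
B_pasc = 1 / 0.2684 = 3.7258
Highest B → broadest niche (most generalist): Bombus hortorum (B = 5.51).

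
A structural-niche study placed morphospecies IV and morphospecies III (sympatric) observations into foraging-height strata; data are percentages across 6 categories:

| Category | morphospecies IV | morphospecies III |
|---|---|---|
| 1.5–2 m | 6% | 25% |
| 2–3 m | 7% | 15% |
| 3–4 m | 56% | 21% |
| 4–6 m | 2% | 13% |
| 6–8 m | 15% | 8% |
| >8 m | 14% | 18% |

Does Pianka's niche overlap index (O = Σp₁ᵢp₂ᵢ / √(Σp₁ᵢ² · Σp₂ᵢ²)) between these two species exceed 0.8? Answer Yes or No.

Convert percentages to proportions (divide by 100).
Σ p₁ᵢp₂ᵢ = 0.0150 + 0.0105 + 0.1176 + 0.0026 + 0.0120 + 0.0252 = 0.1829
Σp_1ᵢ² = 0.06² + 0.07² + 0.56² + 0.02² + 0.15² + 0.14² = 0.0036 + 0.0049 + 0.3136 + 0.0004 + 0.0225 + 0.0196 = 0.3646
Σp_2ᵢ² = 0.25² + 0.15² + 0.21² + 0.13² + 0.08² + 0.18² = 0.0625 + 0.0225 + 0.0441 + 0.0169 + 0.0064 + 0.0324 = 0.1848
O = 0.1829 / √(0.3646 × 0.1848) = 0.1829 / 0.25957 = 0.7046
O = 0.7046 < 0.8 → No.

No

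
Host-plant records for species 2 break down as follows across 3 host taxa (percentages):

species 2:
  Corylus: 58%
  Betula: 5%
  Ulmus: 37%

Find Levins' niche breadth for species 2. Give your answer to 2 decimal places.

2.10

Convert percentages to proportions (divide by 100).
Σpᵢ² = 0.58² + 0.05² + 0.37² = 0.3364 + 0.0025 + 0.1369 = 0.4758
B = 1 / 0.4758 = 2.1017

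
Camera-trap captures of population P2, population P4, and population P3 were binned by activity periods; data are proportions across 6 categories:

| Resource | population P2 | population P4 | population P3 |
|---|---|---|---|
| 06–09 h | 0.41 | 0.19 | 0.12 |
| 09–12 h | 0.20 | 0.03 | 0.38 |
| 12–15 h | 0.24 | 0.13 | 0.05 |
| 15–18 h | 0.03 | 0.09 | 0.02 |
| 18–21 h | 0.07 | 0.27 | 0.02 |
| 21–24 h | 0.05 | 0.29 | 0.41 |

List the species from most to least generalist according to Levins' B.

population P4 > population P2 > population P3

Σp_P2ᵢ² = 0.41² + 0.20² + 0.24² + 0.03² + 0.07² + 0.05² = 0.1681 + 0.0400 + 0.0576 + 0.0009 + 0.0049 + 0.0025 = 0.2740
B_P2 = 1 / 0.2740 = 3.6496
Σp_P4ᵢ² = 0.19² + 0.03² + 0.13² + 0.09² + 0.27² + 0.29² = 0.0361 + 0.0009 + 0.0169 + 0.0081 + 0.0729 + 0.0841 = 0.2190
B_P4 = 1 / 0.2190 = 4.5662
Σp_P3ᵢ² = 0.12² + 0.38² + 0.05² + 0.02² + 0.02² + 0.41² = 0.0144 + 0.1444 + 0.0025 + 0.0004 + 0.0004 + 0.1681 = 0.3302
B_P3 = 1 / 0.3302 = 3.0285
Ranking by B (broadest → narrowest): population P4 (4.57) > population P2 (3.65) > population P3 (3.03)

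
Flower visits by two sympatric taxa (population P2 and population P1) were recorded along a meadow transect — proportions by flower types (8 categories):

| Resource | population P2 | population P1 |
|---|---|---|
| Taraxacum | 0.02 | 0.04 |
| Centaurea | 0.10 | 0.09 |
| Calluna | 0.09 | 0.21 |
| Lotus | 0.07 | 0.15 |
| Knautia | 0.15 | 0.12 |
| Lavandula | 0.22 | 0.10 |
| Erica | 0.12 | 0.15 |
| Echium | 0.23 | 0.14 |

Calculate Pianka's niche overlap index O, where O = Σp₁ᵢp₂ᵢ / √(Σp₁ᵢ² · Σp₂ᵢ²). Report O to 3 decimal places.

Σ p₁ᵢp₂ᵢ = 0.0008 + 0.0090 + 0.0189 + 0.0105 + 0.0180 + 0.0220 + 0.0180 + 0.0322 = 0.1294
Σp_1ᵢ² = 0.02² + 0.10² + 0.09² + 0.07² + 0.15² + 0.22² + 0.12² + 0.23² = 0.0004 + 0.0100 + 0.0081 + 0.0049 + 0.0225 + 0.0484 + 0.0144 + 0.0529 = 0.1616
Σp_2ᵢ² = 0.04² + 0.09² + 0.21² + 0.15² + 0.12² + 0.10² + 0.15² + 0.14² = 0.0016 + 0.0081 + 0.0441 + 0.0225 + 0.0144 + 0.0100 + 0.0225 + 0.0196 = 0.1428
O = 0.1294 / √(0.1616 × 0.1428) = 0.1294 / 0.151909 = 0.85183

0.852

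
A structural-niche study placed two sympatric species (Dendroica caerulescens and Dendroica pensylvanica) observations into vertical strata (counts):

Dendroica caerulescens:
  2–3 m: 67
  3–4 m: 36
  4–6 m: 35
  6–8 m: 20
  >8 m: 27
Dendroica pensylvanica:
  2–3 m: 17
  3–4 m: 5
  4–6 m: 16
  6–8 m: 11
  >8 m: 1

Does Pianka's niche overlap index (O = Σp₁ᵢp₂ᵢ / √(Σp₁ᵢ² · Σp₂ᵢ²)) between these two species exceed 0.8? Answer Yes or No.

Yes

Proportions for Dendroica caerulescens (n=185): 67/185=0.3622, 36/185=0.1946, 35/185=0.1892, 20/185=0.1081, 27/185=0.1459
Proportions for Dendroica pensylvanica (n=50): 17/50=0.3400, 5/50=0.1000, 16/50=0.3200, 11/50=0.2200, 1/50=0.0200
Σ p₁ᵢp₂ᵢ = 0.123148 + 0.019460 + 0.060544 + 0.023782 + 0.002918 = 0.229852
Σp_1ᵢ² = 0.3622² + 0.1946² + 0.1892² + 0.1081² + 0.1459² = 0.131189 + 0.037869 + 0.035797 + 0.011686 + 0.021287 = 0.237828
Σp_2ᵢ² = 0.3400² + 0.1000² + 0.3200² + 0.2200² + 0.0200² = 0.115600 + 0.010000 + 0.102400 + 0.048400 + 0.000400 = 0.276800
O = 0.229852 / √(0.237828 × 0.276800) = 0.229852 / 0.2565751 = 0.8958
O = 0.8958 > 0.8 → Yes.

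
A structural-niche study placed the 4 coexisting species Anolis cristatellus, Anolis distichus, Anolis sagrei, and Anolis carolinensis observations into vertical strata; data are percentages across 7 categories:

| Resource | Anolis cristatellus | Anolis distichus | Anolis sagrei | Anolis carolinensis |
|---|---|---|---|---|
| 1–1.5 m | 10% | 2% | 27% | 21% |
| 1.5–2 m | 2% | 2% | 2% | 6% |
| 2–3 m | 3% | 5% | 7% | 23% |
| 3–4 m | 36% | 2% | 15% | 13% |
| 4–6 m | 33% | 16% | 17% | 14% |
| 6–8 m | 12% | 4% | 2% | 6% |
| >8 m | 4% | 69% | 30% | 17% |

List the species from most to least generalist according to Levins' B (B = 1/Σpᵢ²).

Anolis carolinensis > Anolis sagrei > Anolis cristatellus > Anolis distichus

Convert percentages to proportions (divide by 100).
Σp_crisᵢ² = 0.10² + 0.02² + 0.03² + 0.36² + 0.33² + 0.12² + 0.04² = 0.0100 + 0.0004 + 0.0009 + 0.1296 + 0.1089 + 0.0144 + 0.0016 = 0.2658
B_cris = 1 / 0.2658 = 3.7622
Σp_distᵢ² = 0.02² + 0.02² + 0.05² + 0.02² + 0.16² + 0.04² + 0.69² = 0.0004 + 0.0004 + 0.0025 + 0.0004 + 0.0256 + 0.0016 + 0.4761 = 0.5070
B_dist = 1 / 0.5070 = 1.9724
Σp_sagrᵢ² = 0.27² + 0.02² + 0.07² + 0.15² + 0.17² + 0.02² + 0.30² = 0.0729 + 0.0004 + 0.0049 + 0.0225 + 0.0289 + 0.0004 + 0.0900 = 0.2200
B_sagr = 1 / 0.2200 = 4.5455
Σp_caroᵢ² = 0.21² + 0.06² + 0.23² + 0.13² + 0.14² + 0.06² + 0.17² = 0.0441 + 0.0036 + 0.0529 + 0.0169 + 0.0196 + 0.0036 + 0.0289 = 0.1696
B_caro = 1 / 0.1696 = 5.8962
Ranking by B (broadest → narrowest): Anolis carolinensis (5.90) > Anolis sagrei (4.55) > Anolis cristatellus (3.76) > Anolis distichus (1.97)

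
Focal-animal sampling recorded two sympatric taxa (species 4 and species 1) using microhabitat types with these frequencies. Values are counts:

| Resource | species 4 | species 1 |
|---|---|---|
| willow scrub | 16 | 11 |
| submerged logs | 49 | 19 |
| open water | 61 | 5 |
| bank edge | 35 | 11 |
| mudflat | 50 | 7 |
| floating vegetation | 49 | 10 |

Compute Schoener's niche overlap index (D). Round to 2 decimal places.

0.73

Proportions for species 4 (n=260): 16/260=0.0615, 49/260=0.1885, 61/260=0.2346, 35/260=0.1346, 50/260=0.1923, 49/260=0.1885
Proportions for species 1 (n=63): 11/63=0.1746, 19/63=0.3016, 5/63=0.0794, 11/63=0.1746, 7/63=0.1111, 10/63=0.1587
Σ|p₁ᵢ − p₂ᵢ| = 0.1131 + 0.1131 + 0.1552 + 0.0400 + 0.0812 + 0.0298 = 0.5324
D = 1 − ½ × 0.5324 = 1 − 0.26620 = 0.73380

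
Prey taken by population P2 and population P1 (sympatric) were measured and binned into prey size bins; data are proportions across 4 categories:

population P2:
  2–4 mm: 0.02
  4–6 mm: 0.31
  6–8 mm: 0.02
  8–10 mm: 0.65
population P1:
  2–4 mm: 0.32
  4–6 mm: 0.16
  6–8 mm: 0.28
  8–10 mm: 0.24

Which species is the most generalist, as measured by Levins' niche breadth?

Σp_P2ᵢ² = 0.02² + 0.31² + 0.02² + 0.65² = 0.0004 + 0.0961 + 0.0004 + 0.4225 = 0.5194
B_P2 = 1 / 0.5194 = 1.9253
Σp_P1ᵢ² = 0.32² + 0.16² + 0.28² + 0.24² = 0.1024 + 0.0256 + 0.0784 + 0.0576 = 0.2640
B_P1 = 1 / 0.2640 = 3.7879
Highest B → broadest niche (most generalist): population P1 (B = 3.79).

population P1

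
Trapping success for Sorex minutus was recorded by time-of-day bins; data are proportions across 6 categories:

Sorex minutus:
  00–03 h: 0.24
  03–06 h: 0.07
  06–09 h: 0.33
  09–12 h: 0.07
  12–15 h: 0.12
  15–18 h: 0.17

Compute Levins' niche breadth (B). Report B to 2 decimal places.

Σpᵢ² = 0.24² + 0.07² + 0.33² + 0.07² + 0.12² + 0.17² = 0.0576 + 0.0049 + 0.1089 + 0.0049 + 0.0144 + 0.0289 = 0.2196
B = 1 / 0.2196 = 4.5537

4.55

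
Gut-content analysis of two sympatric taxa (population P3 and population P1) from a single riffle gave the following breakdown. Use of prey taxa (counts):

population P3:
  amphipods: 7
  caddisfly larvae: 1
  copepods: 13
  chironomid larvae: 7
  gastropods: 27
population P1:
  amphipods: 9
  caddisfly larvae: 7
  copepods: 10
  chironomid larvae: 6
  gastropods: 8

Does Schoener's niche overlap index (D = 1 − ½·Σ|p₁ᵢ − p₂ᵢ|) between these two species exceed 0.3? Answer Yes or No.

Yes

Proportions for population P3 (n=55): 7/55=0.1273, 1/55=0.0182, 13/55=0.2364, 7/55=0.1273, 27/55=0.4909
Proportions for population P1 (n=40): 9/40=0.2250, 7/40=0.1750, 10/40=0.2500, 6/40=0.1500, 8/40=0.2000
Σ|p₁ᵢ − p₂ᵢ| = 0.0977 + 0.1568 + 0.0136 + 0.0227 + 0.2909 = 0.5817
D = 1 − ½ × 0.5817 = 1 − 0.29085 = 0.70915
D = 0.70915 > 0.3 → Yes.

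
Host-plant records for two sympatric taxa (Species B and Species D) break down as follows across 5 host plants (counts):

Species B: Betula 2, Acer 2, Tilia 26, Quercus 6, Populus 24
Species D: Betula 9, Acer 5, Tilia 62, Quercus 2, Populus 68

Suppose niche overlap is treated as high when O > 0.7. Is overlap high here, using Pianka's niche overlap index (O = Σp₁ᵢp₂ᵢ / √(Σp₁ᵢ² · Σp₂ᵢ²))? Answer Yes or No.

Proportions for Species B (n=60): 2/60=0.0333, 2/60=0.0333, 26/60=0.4333, 6/60=0.1000, 24/60=0.4000
Proportions for Species D (n=146): 9/146=0.0616, 5/146=0.0342, 62/146=0.4247, 2/146=0.0137, 68/146=0.4658
Σ p₁ᵢp₂ᵢ = 0.002051 + 0.001139 + 0.184023 + 0.001370 + 0.186320 = 0.374903
Σp_1ᵢ² = 0.0333² + 0.0333² + 0.4333² + 0.1000² + 0.4000² = 0.001109 + 0.001109 + 0.187749 + 0.010000 + 0.160000 = 0.359967
Σp_2ᵢ² = 0.0616² + 0.0342² + 0.4247² + 0.0137² + 0.4658² = 0.003795 + 0.001170 + 0.180370 + 0.000188 + 0.216970 = 0.402493
O = 0.374903 / √(0.359967 × 0.402493) = 0.374903 / 0.3806366 = 0.9849
O = 0.9849 > 0.7 → Yes.

Yes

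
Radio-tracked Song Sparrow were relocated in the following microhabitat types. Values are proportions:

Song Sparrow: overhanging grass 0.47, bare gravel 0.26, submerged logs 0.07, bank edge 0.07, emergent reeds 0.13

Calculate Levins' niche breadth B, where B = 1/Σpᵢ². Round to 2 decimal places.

Σpᵢ² = 0.47² + 0.26² + 0.07² + 0.07² + 0.13² = 0.2209 + 0.0676 + 0.0049 + 0.0049 + 0.0169 = 0.3152
B = 1 / 0.3152 = 3.1726

3.17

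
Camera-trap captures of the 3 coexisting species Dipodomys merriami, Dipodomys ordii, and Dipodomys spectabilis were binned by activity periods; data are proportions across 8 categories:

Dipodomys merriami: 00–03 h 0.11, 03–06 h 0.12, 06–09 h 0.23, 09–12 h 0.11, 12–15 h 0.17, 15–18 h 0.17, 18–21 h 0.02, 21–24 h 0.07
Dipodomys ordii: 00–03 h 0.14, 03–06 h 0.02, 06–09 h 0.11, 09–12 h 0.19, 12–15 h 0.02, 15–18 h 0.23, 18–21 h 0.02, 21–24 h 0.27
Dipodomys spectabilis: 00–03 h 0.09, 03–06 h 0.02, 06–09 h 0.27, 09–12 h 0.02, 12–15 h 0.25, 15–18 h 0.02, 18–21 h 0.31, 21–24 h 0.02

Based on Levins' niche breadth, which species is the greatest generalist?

Σp_merrᵢ² = 0.11² + 0.12² + 0.23² + 0.11² + 0.17² + 0.17² + 0.02² + 0.07² = 0.0121 + 0.0144 + 0.0529 + 0.0121 + 0.0289 + 0.0289 + 0.0004 + 0.0049 = 0.1546
B_merr = 1 / 0.1546 = 6.4683
Σp_ordiᵢ² = 0.14² + 0.02² + 0.11² + 0.19² + 0.02² + 0.23² + 0.02² + 0.27² = 0.0196 + 0.0004 + 0.0121 + 0.0361 + 0.0004 + 0.0529 + 0.0004 + 0.0729 = 0.1948
B_ordi = 1 / 0.1948 = 5.1335
Σp_specᵢ² = 0.09² + 0.02² + 0.27² + 0.02² + 0.25² + 0.02² + 0.31² + 0.02² = 0.0081 + 0.0004 + 0.0729 + 0.0004 + 0.0625 + 0.0004 + 0.0961 + 0.0004 = 0.2412
B_spec = 1 / 0.2412 = 4.1459
Highest B → broadest niche (most generalist): Dipodomys merriami (B = 6.47).

Dipodomys merriami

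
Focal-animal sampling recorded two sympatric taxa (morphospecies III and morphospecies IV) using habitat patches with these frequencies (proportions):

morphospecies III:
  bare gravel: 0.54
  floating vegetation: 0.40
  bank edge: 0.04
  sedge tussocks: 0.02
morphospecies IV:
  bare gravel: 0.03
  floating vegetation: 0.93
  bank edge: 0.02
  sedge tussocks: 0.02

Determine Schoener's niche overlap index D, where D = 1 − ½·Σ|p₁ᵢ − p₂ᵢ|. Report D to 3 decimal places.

Σ|p₁ᵢ − p₂ᵢ| = 0.51 + 0.53 + 0.02 + 0.00 = 1.06
D = 1 − ½ × 1.06 = 1 − 0.530 = 0.47000

0.470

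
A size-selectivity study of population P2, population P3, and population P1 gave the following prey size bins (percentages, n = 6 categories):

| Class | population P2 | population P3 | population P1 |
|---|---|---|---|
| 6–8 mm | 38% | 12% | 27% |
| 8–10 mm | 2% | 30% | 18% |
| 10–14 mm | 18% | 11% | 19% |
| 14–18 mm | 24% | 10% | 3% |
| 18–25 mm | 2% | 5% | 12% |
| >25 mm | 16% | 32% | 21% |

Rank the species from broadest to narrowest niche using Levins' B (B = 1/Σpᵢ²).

Convert percentages to proportions (divide by 100).
Σp_P2ᵢ² = 0.38² + 0.02² + 0.18² + 0.24² + 0.02² + 0.16² = 0.1444 + 0.0004 + 0.0324 + 0.0576 + 0.0004 + 0.0256 = 0.2608
B_P2 = 1 / 0.2608 = 3.8344
Σp_P3ᵢ² = 0.12² + 0.30² + 0.11² + 0.10² + 0.05² + 0.32² = 0.0144 + 0.0900 + 0.0121 + 0.0100 + 0.0025 + 0.1024 = 0.2314
B_P3 = 1 / 0.2314 = 4.3215
Σp_P1ᵢ² = 0.27² + 0.18² + 0.19² + 0.03² + 0.12² + 0.21² = 0.0729 + 0.0324 + 0.0361 + 0.0009 + 0.0144 + 0.0441 = 0.2008
B_P1 = 1 / 0.2008 = 4.9801
Ranking by B (broadest → narrowest): population P1 (4.98) > population P3 (4.32) > population P2 (3.83)

population P1 > population P3 > population P2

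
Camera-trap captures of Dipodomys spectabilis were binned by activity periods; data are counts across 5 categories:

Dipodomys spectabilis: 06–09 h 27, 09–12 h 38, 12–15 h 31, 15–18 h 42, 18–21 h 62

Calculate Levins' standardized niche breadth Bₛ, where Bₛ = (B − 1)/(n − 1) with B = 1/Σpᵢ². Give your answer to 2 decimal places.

Proportions for Dipodomys spectabilis (n=200): 27/200=0.1350, 38/200=0.1900, 31/200=0.1550, 42/200=0.2100, 62/200=0.3100
Σpᵢ² = 0.1350² + 0.1900² + 0.1550² + 0.2100² + 0.3100² = 0.018225 + 0.036100 + 0.024025 + 0.044100 + 0.096100 = 0.218550
B = 1 / 0.218550 = 4.5756
Bₛ = (B − 1)/(n − 1) = (4.5756 − 1)/(5 − 1) = 3.5756/4 = 0.8939

0.89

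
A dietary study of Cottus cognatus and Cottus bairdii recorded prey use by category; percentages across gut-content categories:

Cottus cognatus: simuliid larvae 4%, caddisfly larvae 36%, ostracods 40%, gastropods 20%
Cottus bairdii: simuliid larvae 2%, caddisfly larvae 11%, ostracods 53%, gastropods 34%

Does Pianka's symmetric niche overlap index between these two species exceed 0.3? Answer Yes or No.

Yes

Convert percentages to proportions (divide by 100).
Σ p₁ᵢp₂ᵢ = 0.0008 + 0.0396 + 0.2120 + 0.0680 = 0.3204
Σp_1ᵢ² = 0.04² + 0.36² + 0.40² + 0.20² = 0.0016 + 0.1296 + 0.1600 + 0.0400 = 0.3312
Σp_2ᵢ² = 0.02² + 0.11² + 0.53² + 0.34² = 0.0004 + 0.0121 + 0.2809 + 0.1156 = 0.4090
O = 0.3204 / √(0.3312 × 0.4090) = 0.3204 / 0.36805 = 0.8705
O = 0.8705 > 0.3 → Yes.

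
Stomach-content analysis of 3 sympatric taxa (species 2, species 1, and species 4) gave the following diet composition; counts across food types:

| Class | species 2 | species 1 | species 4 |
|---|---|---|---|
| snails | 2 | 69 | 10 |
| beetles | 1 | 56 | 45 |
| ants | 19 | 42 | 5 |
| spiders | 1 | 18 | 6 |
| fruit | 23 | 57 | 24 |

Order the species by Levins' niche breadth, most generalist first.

species 1 > species 4 > species 2

Proportions for species 2 (n=46): 2/46=0.0435, 1/46=0.0217, 19/46=0.4130, 1/46=0.0217, 23/46=0.5000
Proportions for species 1 (n=242): 69/242=0.2851, 56/242=0.2314, 42/242=0.1736, 18/242=0.0744, 57/242=0.2355
Proportions for species 4 (n=90): 10/90=0.1111, 45/90=0.5000, 5/90=0.0556, 6/90=0.0667, 24/90=0.2667
Σp_2ᵢ² = 0.0435² + 0.0217² + 0.4130² + 0.0217² + 0.5000² = 0.001892 + 0.000471 + 0.170569 + 0.000471 + 0.250000 = 0.423403
B_2 = 1 / 0.423403 = 2.3618
Σp_1ᵢ² = 0.2851² + 0.2314² + 0.1736² + 0.0744² + 0.2355² = 0.081282 + 0.053546 + 0.030137 + 0.005535 + 0.055460 = 0.225960
B_1 = 1 / 0.225960 = 4.4256
Σp_4ᵢ² = 0.1111² + 0.5000² + 0.0556² + 0.0667² + 0.2667² = 0.012343 + 0.250000 + 0.003091 + 0.004449 + 0.071129 = 0.341012
B_4 = 1 / 0.341012 = 2.9324
Ranking by B (broadest → narrowest): species 1 (4.43) > species 4 (2.93) > species 2 (2.36)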